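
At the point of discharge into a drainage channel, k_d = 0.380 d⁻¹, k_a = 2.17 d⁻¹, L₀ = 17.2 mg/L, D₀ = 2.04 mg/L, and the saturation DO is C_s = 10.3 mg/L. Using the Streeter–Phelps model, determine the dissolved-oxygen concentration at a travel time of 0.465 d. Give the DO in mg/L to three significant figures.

DO ≈ 7.83 mg/L

k_d L₀/(k_a−k_d) = 0.380×17.2/(2.17−0.380) = 6.536/1.790 = 3.651 mg/L.
e^(−k_d t) = e^(−0.380×0.4650) = 0.8380; e^(−k_a t) = e^(−2.17×0.4650) = 0.3646.
D = 3.651 × (0.8380 − 0.3646) + 2.04 × 0.3646 = 1.729 + 0.7437 = 2.473 mg/L.
DO = C_s − D = 10.3 − 2.473 = 7.827 mg/L.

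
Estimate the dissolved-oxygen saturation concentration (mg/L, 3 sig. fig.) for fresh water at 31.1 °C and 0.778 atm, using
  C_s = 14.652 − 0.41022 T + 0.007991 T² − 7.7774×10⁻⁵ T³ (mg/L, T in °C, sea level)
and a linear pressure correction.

C_s ≈ 5.67 mg/L

At sea level: C_s = 14.652 − 0.41022×31.1 + 0.007991×31.1² − 7.7774×10⁻⁵×31.1³ = 7.284 mg/L.
Pressure correction: C_s' = 7.284 × 0.778 = 5.667 mg/L.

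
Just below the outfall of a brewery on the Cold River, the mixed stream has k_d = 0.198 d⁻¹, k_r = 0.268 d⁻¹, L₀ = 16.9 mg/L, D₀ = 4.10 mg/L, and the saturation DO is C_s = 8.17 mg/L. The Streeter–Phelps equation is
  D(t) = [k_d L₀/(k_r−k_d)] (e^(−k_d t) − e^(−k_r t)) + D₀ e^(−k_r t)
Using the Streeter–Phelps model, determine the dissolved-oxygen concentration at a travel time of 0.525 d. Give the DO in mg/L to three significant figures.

DO ≈ 3.05 mg/L

k_d L₀/(k_r−k_d) = 0.198×16.9/(0.268−0.198) = 3.346/0.07000 = 47.80 mg/L.
e^(−k_d t) = e^(−0.198×0.5250) = 0.9013; e^(−k_r t) = e^(−0.268×0.5250) = 0.8687.
D = 47.80 × (0.9013 − 0.8687) + 4.10 × 0.8687 = 1.555 + 3.562 = 5.116 mg/L.
DO = C_s − D = 8.17 − 5.116 = 3.054 mg/L.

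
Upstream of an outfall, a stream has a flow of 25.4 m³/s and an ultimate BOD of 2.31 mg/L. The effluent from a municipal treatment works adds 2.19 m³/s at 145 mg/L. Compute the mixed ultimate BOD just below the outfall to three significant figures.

Flow-weighted mixing: C = (Q_r C_r + Q_w C_w)/(Q_r + Q_w)
= (25.4×2.31 + 2.19×145)/(25.4 + 2.19) = 376.2/27.59 = 13.64 mg/L.

13.6 mg/L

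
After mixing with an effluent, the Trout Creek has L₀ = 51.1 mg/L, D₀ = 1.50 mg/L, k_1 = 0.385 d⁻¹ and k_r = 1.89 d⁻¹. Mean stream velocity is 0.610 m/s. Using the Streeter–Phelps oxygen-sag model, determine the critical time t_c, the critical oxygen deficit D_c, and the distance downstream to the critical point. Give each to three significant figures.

t_c ≈ 0.976 d; D_c ≈ 7.15 mg/L; x_c ≈ 51.5 km

At the critical point dD/dt = 0, so k_1 L₀ e^(−k_1 t) = k_r D. Substituting D(t) from the Streeter–Phelps equation and solving for t gives
t_c = ln[(k_r/k_1)(1 − D₀(k_r−k_1)/(k_1 L₀))] / (k_r−k_1).
Here k_r−k_1 = 1.505 d⁻¹ and 1 − D₀(k_r−k_1)/(k_1 L₀) = 1 − 1.50×1.505/(0.385×51.1) = 0.8853, so
t_c = ln(4.909 × 0.8853) / 1.505 = 1.469 / 1.505 = 0.9762 d.
L(t_c) = L₀ e^(−k_1 t_c) = 51.1 × 0.6867 = 35.09 mg/L, and at the critical point k_r D_c = k_1 L, so D_c = (0.385/1.89) × 35.09 = 7.148 mg/L.
x_c = v t_c = 0.610 m/s × 0.9762 d × 86400 s/d = 51450 m ≈ 51.5 km.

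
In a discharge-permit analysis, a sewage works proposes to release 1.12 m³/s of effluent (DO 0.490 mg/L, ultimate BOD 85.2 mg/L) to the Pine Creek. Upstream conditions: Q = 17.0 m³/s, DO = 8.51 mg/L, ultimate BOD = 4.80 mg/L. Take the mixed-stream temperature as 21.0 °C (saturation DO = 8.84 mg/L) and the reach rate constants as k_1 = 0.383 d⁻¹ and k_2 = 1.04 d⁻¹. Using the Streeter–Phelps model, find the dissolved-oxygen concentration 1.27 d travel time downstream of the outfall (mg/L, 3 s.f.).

DO ≈ 6.64 mg/L

Mixed DO = (17.0×8.51 + 1.12×0.490)/(17.0+1.12) = 145.2/18.12 = 8.014 mg/L.
Mixed L₀ = (17.0×4.80 + 1.12×85.2)/(18.12) = 177.0/18.12 = 9.770 mg/L.
Initial deficit D₀ = C_s − DO₀ = 8.84 − 8.014 = 0.8257 mg/L.
D(1.27) = [0.383×9.770/(1.04−0.383)](e^(−0.383×1.27) − e^(−1.04×1.27)) + 0.8257 e^(−1.04×1.27)
= 5.695 × (0.6148 − 0.2669) + 0.8257 × 0.2669 = 2.202 mg/L.
DO = 8.84 − 2.202 = 6.638 mg/L.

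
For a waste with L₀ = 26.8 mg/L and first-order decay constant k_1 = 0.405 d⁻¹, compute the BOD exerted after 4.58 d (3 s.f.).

y_t = L₀(1 − e^(−k_1 t)) = 26.8 × (1 − e^(−0.405×4.58))
= 26.8 × (1 − 0.1565) = 26.8 × 0.8435 = 22.61 mg/L.

y ≈ 22.6 mg/L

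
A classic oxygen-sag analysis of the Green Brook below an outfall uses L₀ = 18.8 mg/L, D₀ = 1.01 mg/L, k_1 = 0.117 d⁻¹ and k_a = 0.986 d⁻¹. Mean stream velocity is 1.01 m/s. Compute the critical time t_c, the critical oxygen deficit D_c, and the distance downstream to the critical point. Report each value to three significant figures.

t_c ≈ 1.87 d; D_c ≈ 1.79 mg/L; x_c ≈ 163 km

At the critical point dD/dt = 0, so k_1 L₀ e^(−k_1 t) = k_a D. Substituting D(t) from the Streeter–Phelps equation and solving for t gives
t_c = ln[(k_a/k_1)(1 − D₀(k_a−k_1)/(k_1 L₀))] / (k_a−k_1).
Here k_a−k_1 = 0.8690 d⁻¹ and 1 − D₀(k_a−k_1)/(k_1 L₀) = 1 − 1.01×0.8690/(0.117×18.8) = 0.6010, so
t_c = ln(8.427 × 0.6010) / 0.8690 = 1.622 / 0.8690 = 1.867 d.
L(t_c) = L₀ e^(−k_1 t_c) = 18.8 × 0.8038 = 15.11 mg/L, and at the critical point k_a D_c = k_1 L, so D_c = (0.117/0.986) × 15.11 = 1.793 mg/L.
x_c = v t_c = 1.01 m/s × 1.867 d × 86400 s/d = 162900 m ≈ 163 km.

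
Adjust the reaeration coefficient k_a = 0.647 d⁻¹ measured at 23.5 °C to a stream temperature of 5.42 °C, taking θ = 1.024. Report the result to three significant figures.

k_a ≈ 0.421 d⁻¹

k_a(T₂) = k_a(T₁) · θ^(T₂−T₁) = 0.647 × 1.024^(5.42−23.5)
= 0.647 × 1.024^-18.1 = 0.647 × 0.6513 = 0.4214 d⁻¹.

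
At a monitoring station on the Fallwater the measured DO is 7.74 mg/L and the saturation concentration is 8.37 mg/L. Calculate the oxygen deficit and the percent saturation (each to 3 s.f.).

D = C_s − C = 8.37 − 7.74 = 0.630 mg/L.
% saturation = 7.74/8.37 × 100 = 92.5 %.

D ≈ 0.630 mg/L; 92.5 % saturation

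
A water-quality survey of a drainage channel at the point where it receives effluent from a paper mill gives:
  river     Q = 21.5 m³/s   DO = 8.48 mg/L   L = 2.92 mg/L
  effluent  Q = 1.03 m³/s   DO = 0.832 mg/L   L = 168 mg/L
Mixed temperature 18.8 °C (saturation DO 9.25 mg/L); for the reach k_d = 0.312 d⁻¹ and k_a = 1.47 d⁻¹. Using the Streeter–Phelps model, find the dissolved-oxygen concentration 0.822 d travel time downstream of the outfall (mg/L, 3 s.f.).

DO ≈ 7.58 mg/L

Mixed DO = (21.5×8.48 + 1.03×0.832)/(21.5+1.03) = 183.2/22.53 = 8.130 mg/L.
Mixed L₀ = (21.5×2.92 + 1.03×168)/(22.53) = 235.8/22.53 = 10.47 mg/L.
Initial deficit D₀ = C_s − DO₀ = 9.25 − 8.130 = 1.120 mg/L.
D(0.822) = [0.312×10.47/(1.47−0.312)](e^(−0.312×0.822) − e^(−1.47×0.822)) + 1.120 e^(−1.47×0.822)
= 2.820 × (0.7738 − 0.2987) + 1.120 × 0.2987 = 1.674 mg/L.
DO = 9.25 − 1.674 = 7.576 mg/L.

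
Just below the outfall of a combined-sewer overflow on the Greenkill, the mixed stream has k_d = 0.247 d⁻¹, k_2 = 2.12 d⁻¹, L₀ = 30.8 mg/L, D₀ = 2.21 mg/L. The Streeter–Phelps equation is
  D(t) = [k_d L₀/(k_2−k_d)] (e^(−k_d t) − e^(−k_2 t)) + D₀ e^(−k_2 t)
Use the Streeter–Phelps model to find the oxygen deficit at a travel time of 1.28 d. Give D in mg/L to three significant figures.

D ≈ 2.84 mg/L

k_d L₀/(k_2−k_d) = 0.247×30.8/(2.12−0.247) = 7.608/1.873 = 4.062 mg/L.
e^(−k_d t) = e^(−0.247×1.280) = 0.7289; e^(−k_2 t) = e^(−2.12×1.280) = 0.06630.
D = 4.062 × (0.7289 − 0.06630) + 2.21 × 0.06630 = 2.691 + 0.1465 = 2.838 mg/L.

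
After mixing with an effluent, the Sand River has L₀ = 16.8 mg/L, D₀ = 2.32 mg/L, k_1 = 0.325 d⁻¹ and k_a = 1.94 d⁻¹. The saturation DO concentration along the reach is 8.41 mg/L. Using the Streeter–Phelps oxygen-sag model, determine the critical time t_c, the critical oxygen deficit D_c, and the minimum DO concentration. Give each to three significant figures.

At the critical point dD/dt = 0, so k_1 L₀ e^(−k_1 t) = k_a D. Substituting D(t) from the Streeter–Phelps equation and solving for t gives
t_c = ln[(k_a/k_1)(1 − D₀(k_a−k_1)/(k_1 L₀))] / (k_a−k_1).
Here k_a−k_1 = 1.615 d⁻¹ and 1 − D₀(k_a−k_1)/(k_1 L₀) = 1 − 2.32×1.615/(0.325×16.8) = 0.3138, so
t_c = ln(5.969 × 0.3138) / 1.615 = 0.6275 / 1.615 = 0.3886 d.
L(t_c) = L₀ e^(−k_1 t_c) = 16.8 × 0.8814 = 14.81 mg/L, and at the critical point k_a D_c = k_1 L, so D_c = (0.325/1.94) × 14.81 = 2.481 mg/L.
Minimum DO = C_s − D_c = 8.41 − 2.481 = 5.929 mg/L.

t_c ≈ 0.389 d; D_c ≈ 2.48 mg/L; min DO ≈ 5.93 mg/L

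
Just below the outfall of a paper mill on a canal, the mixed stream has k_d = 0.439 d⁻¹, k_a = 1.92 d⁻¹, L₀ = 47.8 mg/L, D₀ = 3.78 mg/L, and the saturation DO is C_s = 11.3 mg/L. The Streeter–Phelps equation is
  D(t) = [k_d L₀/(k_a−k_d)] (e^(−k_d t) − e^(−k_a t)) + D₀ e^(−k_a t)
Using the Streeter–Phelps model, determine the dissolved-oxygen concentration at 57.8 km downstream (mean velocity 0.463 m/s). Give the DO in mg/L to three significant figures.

Travel time t = x/v = 57.8 km / (0.463 m/s) = 57800 m / 0.463 m/s = 124800 s = 1.445 d.
k_d L₀/(k_a−k_d) = 0.439×47.8/(1.92−0.439) = 20.98/1.481 = 14.17 mg/L.
e^(−k_d t) = e^(−0.439×1.445) = 0.5303; e^(−k_a t) = e^(−1.92×1.445) = 0.06240.
D = 14.17 × (0.5303 − 0.06240) + 3.78 × 0.06240 = 6.630 + 0.2359 = 6.866 mg/L.
DO = C_s − D = 11.3 − 6.866 = 4.434 mg/L.

DO ≈ 4.43 mg/L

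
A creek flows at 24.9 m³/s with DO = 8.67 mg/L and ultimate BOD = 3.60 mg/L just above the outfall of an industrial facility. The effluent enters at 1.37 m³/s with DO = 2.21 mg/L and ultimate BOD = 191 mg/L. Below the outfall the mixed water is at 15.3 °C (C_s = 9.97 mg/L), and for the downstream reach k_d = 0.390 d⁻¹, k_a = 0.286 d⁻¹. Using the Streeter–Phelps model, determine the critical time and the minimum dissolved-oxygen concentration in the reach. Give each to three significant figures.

Mixed DO = (24.9×8.67 + 1.37×2.21)/(24.9+1.37) = 218.9/26.27 = 8.333 mg/L.
Mixed L₀ = (24.9×3.60 + 1.37×191)/(26.27) = 351.3/26.27 = 13.37 mg/L.
Initial deficit D₀ = C_s − DO₀ = 9.97 − 8.333 = 1.637 mg/L.
t_c = (1/-0.1040) ln[(0.286/0.390)(1 − 1.637×-0.1040/(0.390×13.37))] = -9.615 × ln(0.7573) = 2.673 d.
D_c = (0.390/0.286) × 13.37 × e^(−0.390×2.673) = 1.364 × 13.37 × 0.3525 = 6.429 mg/L.
Minimum DO = 9.97 − 6.429 = 3.541 mg/L.

t_c ≈ 2.67 d; minimum DO ≈ 3.54 mg/L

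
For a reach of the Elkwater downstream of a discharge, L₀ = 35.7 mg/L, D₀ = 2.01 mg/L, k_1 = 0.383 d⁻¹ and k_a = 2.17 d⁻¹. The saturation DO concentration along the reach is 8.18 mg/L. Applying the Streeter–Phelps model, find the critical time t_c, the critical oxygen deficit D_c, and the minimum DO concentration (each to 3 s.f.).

t_c = [1/(k_a−k_1)] ln[(k_a/k_1)(1 − D₀(k_a−k_1)/(k_1 L₀))]
= [1/(2.17−0.383)] ln[(2.17/0.383)(1 − 2.01×1.787/(0.383×35.7))]
= (1/1.787) ln[5.666 × 0.7373] = 0.5596 × ln(4.177) = 0.5596 × 1.430 = 0.8001 d.
D_c = (k_1/k_a) L₀ e^(−k_1 t_c) = (0.383/2.17) × 35.7 × e^(−0.383×0.8001) = 0.1765 × 35.7 × 0.7361 = 4.638 mg/L.
Minimum DO = C_s − D_c = 8.18 − 4.638 = 3.542 mg/L.

t_c ≈ 0.800 d; D_c ≈ 4.64 mg/L; min DO ≈ 3.54 mg/L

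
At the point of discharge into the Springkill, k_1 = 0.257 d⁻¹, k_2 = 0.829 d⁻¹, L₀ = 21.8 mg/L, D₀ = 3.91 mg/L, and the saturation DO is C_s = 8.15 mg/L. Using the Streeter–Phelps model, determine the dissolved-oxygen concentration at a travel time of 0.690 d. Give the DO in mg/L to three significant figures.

DO ≈ 3.27 mg/L

k_1 L₀/(k_2−k_1) = 0.257×21.8/(0.829−0.257) = 5.603/0.5720 = 9.795 mg/L.
e^(−k_1 t) = e^(−0.257×0.6900) = 0.8375; e^(−k_2 t) = e^(−0.829×0.6900) = 0.5644.
D = 9.795 × (0.8375 − 0.5644) + 3.91 × 0.5644 = 2.675 + 2.207 = 4.882 mg/L.
DO = C_s − D = 8.15 − 4.882 = 3.268 mg/L.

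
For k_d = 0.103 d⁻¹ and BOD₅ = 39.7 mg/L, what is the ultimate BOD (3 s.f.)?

BOD₅ = L₀(1 − e^(−5k_d)) ⇒ L₀ = BOD₅ / (1 − e^(−5×0.103))
= 39.7 / (1 − 0.5975) = 39.7 / 0.4025 = 98.63 mg/L.

L₀ ≈ 98.6 mg/L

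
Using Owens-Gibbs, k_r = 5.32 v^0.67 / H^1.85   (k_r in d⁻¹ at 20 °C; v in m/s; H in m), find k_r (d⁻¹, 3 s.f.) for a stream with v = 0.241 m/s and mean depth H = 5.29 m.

k_r ≈ 0.0941 d⁻¹

k_r = 5.32 × 0.241^0.67 / 5.29^1.85 = 5.32 × 0.3854 / 21.80 = 0.09407 d⁻¹.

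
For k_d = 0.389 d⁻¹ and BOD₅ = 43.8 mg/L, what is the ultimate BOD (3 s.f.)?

BOD₅ = L₀(1 − e^(−5k_d)) ⇒ L₀ = BOD₅ / (1 − e^(−5×0.389))
= 43.8 / (1 − 0.1430) = 43.8 / 0.8570 = 51.11 mg/L.

L₀ ≈ 51.1 mg/L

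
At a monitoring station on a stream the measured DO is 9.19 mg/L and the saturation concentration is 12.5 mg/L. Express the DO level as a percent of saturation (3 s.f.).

73.5 % saturation

% saturation = C/C_s × 100 = 9.19/12.5 × 100 = 73.5 %.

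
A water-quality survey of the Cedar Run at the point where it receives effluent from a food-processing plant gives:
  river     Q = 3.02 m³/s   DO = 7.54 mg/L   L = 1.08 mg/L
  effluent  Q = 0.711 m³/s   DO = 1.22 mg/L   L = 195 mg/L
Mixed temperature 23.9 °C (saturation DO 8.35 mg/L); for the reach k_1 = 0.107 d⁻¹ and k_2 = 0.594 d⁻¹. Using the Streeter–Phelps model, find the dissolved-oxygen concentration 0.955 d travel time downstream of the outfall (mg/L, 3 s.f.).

DO ≈ 4.40 mg/L

Mixed DO = (3.02×7.54 + 0.711×1.22)/(3.02+0.711) = 23.64/3.731 = 6.336 mg/L.
Mixed L₀ = (3.02×1.08 + 0.711×195)/(3.731) = 141.9/3.731 = 38.03 mg/L.
Initial deficit D₀ = C_s − DO₀ = 8.35 − 6.336 = 2.014 mg/L.
D(0.955) = [0.107×38.03/(0.594−0.107)](e^(−0.107×0.955) − e^(−0.594×0.955)) + 2.014 e^(−0.594×0.955)
= 8.357 × (0.9029 − 0.5671) + 2.014 × 0.5671 = 3.948 mg/L.
DO = 8.35 − 3.948 = 4.402 mg/L.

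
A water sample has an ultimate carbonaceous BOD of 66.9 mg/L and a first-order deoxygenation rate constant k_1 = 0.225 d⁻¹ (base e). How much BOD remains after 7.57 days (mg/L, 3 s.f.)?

L_t = L₀ e^(−k_1 t) = 66.9 × e^(−0.225×7.57) = 66.9 × 0.1821 = 12.18 mg/L.

L ≈ 12.2 mg/L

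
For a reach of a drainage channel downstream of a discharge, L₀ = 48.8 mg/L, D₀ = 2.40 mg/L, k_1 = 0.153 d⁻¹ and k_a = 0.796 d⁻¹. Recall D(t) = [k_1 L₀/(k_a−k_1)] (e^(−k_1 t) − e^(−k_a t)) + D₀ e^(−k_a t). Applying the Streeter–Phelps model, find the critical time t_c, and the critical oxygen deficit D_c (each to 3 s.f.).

With k_a/k_1 = 5.203 and 1 − D₀(k_a−k_1)/(k_1 L₀) = 0.7933,
t_c = ln(5.203 × 0.7933) / (0.796 − 0.153) = ln(4.127) / 0.6430 = 1.418/0.6430 = 2.205 d.
D_c = (k_1/k_a) L₀ e^(−k_1 t_c) = (0.153/0.796) × 48.8 × e^(−0.153×2.205) = 0.1922 × 48.8 × 0.7137 = 6.694 mg/L.

t_c ≈ 2.20 d; D_c ≈ 6.69 mg/L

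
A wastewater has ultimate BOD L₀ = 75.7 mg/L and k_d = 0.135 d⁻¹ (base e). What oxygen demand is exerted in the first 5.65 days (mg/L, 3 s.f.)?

y ≈ 40.4 mg/L

y_t = L₀(1 − e^(−k_d t)) = 75.7 × (1 − e^(−0.135×5.65))
= 75.7 × (1 − 0.4664) = 75.7 × 0.5336 = 40.39 mg/L.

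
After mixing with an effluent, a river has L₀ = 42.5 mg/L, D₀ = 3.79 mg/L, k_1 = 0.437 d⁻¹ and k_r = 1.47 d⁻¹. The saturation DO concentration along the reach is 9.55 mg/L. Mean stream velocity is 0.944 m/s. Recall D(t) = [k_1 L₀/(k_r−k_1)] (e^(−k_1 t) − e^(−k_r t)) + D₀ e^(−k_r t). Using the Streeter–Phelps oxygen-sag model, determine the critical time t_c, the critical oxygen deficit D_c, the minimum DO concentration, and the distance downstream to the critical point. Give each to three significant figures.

t_c ≈ 0.945 d; D_c ≈ 8.36 mg/L; min DO ≈ 1.19 mg/L; x_c ≈ 77.1 km

t_c = [1/(k_r−k_1)] ln[(k_r/k_1)(1 − D₀(k_r−k_1)/(k_1 L₀))]
= [1/(1.47−0.437)] ln[(1.47/0.437)(1 − 3.79×1.033/(0.437×42.5))]
= (1/1.033) ln[3.364 × 0.7892] = 0.9681 × ln(2.655) = 0.9681 × 0.9763 = 0.9452 d.
D_c = (k_1/k_r) L₀ e^(−k_1 t_c) = (0.437/1.47) × 42.5 × e^(−0.437×0.9452) = 0.2973 × 42.5 × 0.6616 = 8.359 mg/L.
Minimum DO = C_s − D_c = 9.55 − 8.359 = 1.191 mg/L.
x_c = v t_c = 0.944 m/s × 0.9452 d × 86400 s/d = 77090 m ≈ 77.1 km.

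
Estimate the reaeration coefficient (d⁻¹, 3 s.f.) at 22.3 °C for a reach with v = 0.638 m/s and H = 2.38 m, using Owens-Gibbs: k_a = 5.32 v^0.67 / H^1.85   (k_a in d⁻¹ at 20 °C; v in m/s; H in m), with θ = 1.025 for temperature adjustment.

k_a ≈ 0.838 d⁻¹

k_a(20) = 5.32 × 0.638^0.67 / 2.38^1.85 = 5.32 × 0.7400 / 4.974 = 0.7915 d⁻¹.
k_a(22.3) = 0.7915 × 1.025^(22.3−20) = 0.7915 × 1.058 = 0.8378 d⁻¹.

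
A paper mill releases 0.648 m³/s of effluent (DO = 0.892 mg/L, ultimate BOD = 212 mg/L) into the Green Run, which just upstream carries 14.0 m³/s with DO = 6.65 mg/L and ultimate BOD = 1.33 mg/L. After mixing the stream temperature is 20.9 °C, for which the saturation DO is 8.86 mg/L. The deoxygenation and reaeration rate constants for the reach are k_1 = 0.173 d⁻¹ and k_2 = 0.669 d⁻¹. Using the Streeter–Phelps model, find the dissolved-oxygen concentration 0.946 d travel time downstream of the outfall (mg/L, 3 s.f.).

Mixed DO = (14.0×6.65 + 0.648×0.892)/(14.0+0.648) = 93.68/14.65 = 6.395 mg/L.
Mixed L₀ = (14.0×1.33 + 0.648×212)/(14.65) = 156.0/14.65 = 10.65 mg/L.
Initial deficit D₀ = C_s − DO₀ = 8.86 − 6.395 = 2.465 mg/L.
D(0.946) = [0.173×10.65/(0.669−0.173)](e^(−0.173×0.946) − e^(−0.669×0.946)) + 2.465 e^(−0.669×0.946)
= 3.714 × (0.8490 − 0.5311) + 2.465 × 0.5311 = 2.490 mg/L.
DO = 8.86 − 2.490 = 6.370 mg/L.

DO ≈ 6.37 mg/L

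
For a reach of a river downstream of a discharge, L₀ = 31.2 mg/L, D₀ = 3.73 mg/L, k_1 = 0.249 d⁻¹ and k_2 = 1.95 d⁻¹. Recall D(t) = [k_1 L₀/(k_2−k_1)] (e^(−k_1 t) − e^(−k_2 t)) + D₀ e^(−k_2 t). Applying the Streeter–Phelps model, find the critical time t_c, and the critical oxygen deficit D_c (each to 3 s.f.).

t_c ≈ 0.213 d; D_c ≈ 3.78 mg/L

With k_2/k_1 = 7.831 and 1 − D₀(k_2−k_1)/(k_1 L₀) = 0.1833,
t_c = ln(7.831 × 0.1833) / (1.95 − 0.249) = ln(1.436) / 1.701 = 0.3615/1.701 = 0.2125 d.
L(t_c) = L₀ e^(−k_1 t_c) = 31.2 × 0.9485 = 29.59 mg/L, and at the critical point k_2 D_c = k_1 L, so D_c = (0.249/1.95) × 29.59 = 3.779 mg/L.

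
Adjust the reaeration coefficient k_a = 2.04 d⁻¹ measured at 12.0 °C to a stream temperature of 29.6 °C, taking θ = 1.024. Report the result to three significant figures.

k_a ≈ 3.10 d⁻¹

k_a(T₂) = k_a(T₁) · θ^(T₂−T₁) = 2.04 × 1.024^(29.6−12.0)
= 2.04 × 1.024^17.6 = 2.04 × 1.518 = 3.097 d⁻¹.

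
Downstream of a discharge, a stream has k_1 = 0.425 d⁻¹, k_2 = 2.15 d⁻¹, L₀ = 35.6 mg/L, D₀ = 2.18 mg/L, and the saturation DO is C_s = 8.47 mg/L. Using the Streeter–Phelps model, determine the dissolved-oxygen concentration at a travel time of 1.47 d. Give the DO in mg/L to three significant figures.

DO ≈ 4.05 mg/L

k_1 L₀/(k_2−k_1) = 0.425×35.6/(2.15−0.425) = 15.13/1.725 = 8.771 mg/L.
e^(−k_1 t) = e^(−0.425×1.470) = 0.5354; e^(−k_2 t) = e^(−2.15×1.470) = 0.04240.
D = 8.771 × (0.5354 − 0.04240) + 2.18 × 0.04240 = 4.324 + 0.09244 = 4.416 mg/L.
DO = C_s − D = 8.47 − 4.416 = 4.054 mg/L.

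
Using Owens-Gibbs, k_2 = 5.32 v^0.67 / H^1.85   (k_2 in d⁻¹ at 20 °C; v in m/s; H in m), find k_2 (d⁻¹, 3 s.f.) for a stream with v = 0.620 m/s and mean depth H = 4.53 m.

k_2 = 5.32 × 0.620^0.67 / 4.53^1.85 = 5.32 × 0.7259 / 16.36 = 0.2361 d⁻¹.

k_2 ≈ 0.236 d⁻¹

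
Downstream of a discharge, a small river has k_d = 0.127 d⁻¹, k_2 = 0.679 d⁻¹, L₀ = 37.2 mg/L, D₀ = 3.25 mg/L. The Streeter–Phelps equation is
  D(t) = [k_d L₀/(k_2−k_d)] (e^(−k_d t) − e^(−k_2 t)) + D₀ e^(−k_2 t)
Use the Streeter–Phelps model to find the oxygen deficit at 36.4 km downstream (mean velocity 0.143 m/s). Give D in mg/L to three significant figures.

D ≈ 5.17 mg/L

Travel time t = x/v = 36.4 km / (0.143 m/s) = 36400 m / 0.143 m/s = 254500 s = 2.946 d.
k_d L₀/(k_2−k_d) = 0.127×37.2/(0.679−0.127) = 4.724/0.5520 = 8.559 mg/L.
e^(−k_d t) = e^(−0.127×2.946) = 0.6879; e^(−k_2 t) = e^(−0.679×2.946) = 0.1353.
D = 8.559 × (0.6879 − 0.1353) + 3.25 × 0.1353 = 4.729 + 0.4397 = 5.169 mg/L.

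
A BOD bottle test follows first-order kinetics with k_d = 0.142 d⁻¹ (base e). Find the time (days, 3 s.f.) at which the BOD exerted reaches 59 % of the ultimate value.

y/L₀ = 1 − e^(−k_d t) = 0.59 ⇒ e^(−k_d t) = 0.410
t = −ln(0.410) / 0.142 = 0.8916 / 0.142 = 6.279 d.

t ≈ 6.28 d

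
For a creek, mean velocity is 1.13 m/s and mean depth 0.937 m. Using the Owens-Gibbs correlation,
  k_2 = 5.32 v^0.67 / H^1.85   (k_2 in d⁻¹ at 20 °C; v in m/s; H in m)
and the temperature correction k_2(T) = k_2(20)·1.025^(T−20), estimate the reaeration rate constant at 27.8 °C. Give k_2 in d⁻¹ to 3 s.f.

k_2 ≈ 7.90 d⁻¹

k_2(20) = 5.32 × 1.13^0.67 / 0.937^1.85 = 5.32 × 1.085 / 0.8866 = 6.513 d⁻¹.
k_2(27.8) = 6.513 × 1.025^(27.8−20) = 6.513 × 1.212 = 7.896 d⁻¹.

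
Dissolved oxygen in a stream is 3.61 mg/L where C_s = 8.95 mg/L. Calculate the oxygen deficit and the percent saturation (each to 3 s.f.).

D ≈ 5.34 mg/L; 40.3 % saturation

D = C_s − C = 8.95 − 3.61 = 5.34 mg/L.
% saturation = 3.61/8.95 × 100 = 40.3 %.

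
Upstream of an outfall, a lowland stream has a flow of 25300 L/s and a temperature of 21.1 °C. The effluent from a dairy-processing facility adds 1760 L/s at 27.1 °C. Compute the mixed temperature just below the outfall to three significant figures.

21.5 °C

Flow-weighted mixing: C = (Q_r C_r + Q_w C_w)/(Q_r + Q_w)
= (25300×21.1 + 1760×27.1)/(25300 + 1760) = 581500/27060 = 21.49 °C.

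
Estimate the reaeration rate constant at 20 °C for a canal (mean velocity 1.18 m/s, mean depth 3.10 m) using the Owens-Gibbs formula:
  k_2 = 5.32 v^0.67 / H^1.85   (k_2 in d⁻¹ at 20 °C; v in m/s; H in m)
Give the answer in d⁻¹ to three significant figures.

k_2 = 5.32 × 1.18^0.67 / 3.10^1.85 = 5.32 × 1.117 / 8.110 = 0.7329 d⁻¹.

k_2 ≈ 0.733 d⁻¹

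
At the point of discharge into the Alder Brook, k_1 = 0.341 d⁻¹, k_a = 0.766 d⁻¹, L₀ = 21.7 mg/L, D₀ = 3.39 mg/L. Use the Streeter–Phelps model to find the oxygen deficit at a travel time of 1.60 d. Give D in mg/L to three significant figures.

D ≈ 5.97 mg/L

k_1 L₀/(k_a−k_1) = 0.341×21.7/(0.766−0.341) = 7.400/0.4250 = 17.41 mg/L.
e^(−k_1 t) = e^(−0.341×1.600) = 0.5795; e^(−k_a t) = e^(−0.766×1.600) = 0.2936.
D = 17.41 × (0.5795 − 0.2936) + 3.39 × 0.2936 = 4.978 + 0.9952 = 5.973 mg/L.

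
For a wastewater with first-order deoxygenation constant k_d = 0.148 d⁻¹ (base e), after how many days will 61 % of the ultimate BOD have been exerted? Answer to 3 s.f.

t ≈ 6.36 d

y/L₀ = 1 − e^(−k_d t) = 0.61 ⇒ e^(−k_d t) = 0.390
t = −ln(0.390) / 0.148 = 0.9416 / 0.148 = 6.362 d.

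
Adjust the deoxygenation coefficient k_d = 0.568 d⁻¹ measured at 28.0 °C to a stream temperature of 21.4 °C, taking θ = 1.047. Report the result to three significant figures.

k_d ≈ 0.419 d⁻¹

k_d(T₂) = k_d(T₁) · θ^(T₂−T₁) = 0.568 × 1.047^(21.4−28.0)
= 0.568 × 1.047^-6.60 = 0.568 × 0.7385 = 0.4195 d⁻¹.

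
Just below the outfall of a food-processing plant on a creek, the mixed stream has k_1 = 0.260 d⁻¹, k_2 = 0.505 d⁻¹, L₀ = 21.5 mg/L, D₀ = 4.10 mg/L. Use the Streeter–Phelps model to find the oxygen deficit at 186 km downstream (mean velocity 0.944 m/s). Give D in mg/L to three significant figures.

Travel time t = x/v = 186 km / (0.944 m/s) = 186000 m / 0.944 m/s = 197000 s = 2.280 d.
k_1 L₀/(k_2−k_1) = 0.260×21.5/(0.505−0.260) = 5.590/0.2450 = 22.82 mg/L.
e^(−k_1 t) = e^(−0.260×2.280) = 0.5527; e^(−k_2 t) = e^(−0.505×2.280) = 0.3161.
D = 22.82 × (0.5527 − 0.3161) + 4.10 × 0.3161 = 5.398 + 1.296 = 6.694 mg/L.

D ≈ 6.69 mg/L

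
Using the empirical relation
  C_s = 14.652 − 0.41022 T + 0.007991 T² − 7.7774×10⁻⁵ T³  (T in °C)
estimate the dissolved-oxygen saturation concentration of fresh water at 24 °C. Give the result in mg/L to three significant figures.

C_s = 14.652 − 0.41022×24 + 0.007991×24² − 7.7774×10⁻⁵×24³ = 8.334 mg/L.

C_s ≈ 8.33 mg/L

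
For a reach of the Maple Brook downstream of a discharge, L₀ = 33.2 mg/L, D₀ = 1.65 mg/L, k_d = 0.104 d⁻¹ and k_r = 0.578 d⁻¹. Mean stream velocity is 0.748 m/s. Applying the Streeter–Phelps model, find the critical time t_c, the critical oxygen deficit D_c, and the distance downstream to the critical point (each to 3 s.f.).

t_c = [1/(k_r−k_d)] ln[(k_r/k_d)(1 − D₀(k_r−k_d)/(k_d L₀))]
= [1/(0.578−0.104)] ln[(0.578/0.104)(1 − 1.65×0.4740/(0.104×33.2))]
= (1/0.4740) ln[5.558 × 0.7735] = 2.110 × ln(4.299) = 2.110 × 1.458 = 3.077 d.
L(t_c) = L₀ e^(−k_d t_c) = 33.2 × 0.7262 = 24.11 mg/L, and at the critical point k_r D_c = k_d L, so D_c = (0.104/0.578) × 24.11 = 4.338 mg/L.
x_c = v t_c = 0.748 m/s × 3.077 d × 86400 s/d = 198800 m ≈ 199 km.

t_c ≈ 3.08 d; D_c ≈ 4.34 mg/L; x_c ≈ 199 km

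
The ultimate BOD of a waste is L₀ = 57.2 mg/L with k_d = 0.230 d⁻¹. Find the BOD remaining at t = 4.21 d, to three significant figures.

L ≈ 21.7 mg/L

L_t = L₀ e^(−k_d t) = 57.2 × e^(−0.230×4.21) = 57.2 × 0.3797 = 21.72 mg/L.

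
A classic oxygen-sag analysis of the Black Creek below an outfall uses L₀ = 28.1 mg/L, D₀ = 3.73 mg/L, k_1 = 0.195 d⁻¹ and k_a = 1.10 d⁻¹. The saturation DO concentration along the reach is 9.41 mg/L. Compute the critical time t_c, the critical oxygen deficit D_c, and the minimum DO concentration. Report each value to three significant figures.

With k_a/k_1 = 5.641 and 1 − D₀(k_a−k_1)/(k_1 L₀) = 0.3839,
t_c = ln(5.641 × 0.3839) / (1.10 − 0.195) = ln(2.166) / 0.9050 = 0.7728/0.9050 = 0.8539 d.
L(t_c) = L₀ e^(−k_1 t_c) = 28.1 × 0.8466 = 23.79 mg/L, and at the critical point k_a D_c = k_1 L, so D_c = (0.195/1.10) × 23.79 = 4.217 mg/L.
Minimum DO = C_s − D_c = 9.41 − 4.217 = 5.193 mg/L.

t_c ≈ 0.854 d; D_c ≈ 4.22 mg/L; min DO ≈ 5.19 mg/L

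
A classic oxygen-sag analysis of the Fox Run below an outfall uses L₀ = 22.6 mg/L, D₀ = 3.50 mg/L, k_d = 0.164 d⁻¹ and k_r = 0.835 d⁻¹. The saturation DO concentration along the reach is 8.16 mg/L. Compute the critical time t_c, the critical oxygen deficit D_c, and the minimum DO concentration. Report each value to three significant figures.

t_c ≈ 0.929 d; D_c ≈ 3.81 mg/L; min DO ≈ 4.35 mg/L

With k_r/k_d = 5.091 and 1 − D₀(k_r−k_d)/(k_d L₀) = 0.3664,
t_c = ln(5.091 × 0.3664) / (0.835 − 0.164) = ln(1.865) / 0.6710 = 0.6234/0.6710 = 0.9291 d.
L(t_c) = L₀ e^(−k_d t_c) = 22.6 × 0.8587 = 19.41 mg/L, and at the critical point k_r D_c = k_d L, so D_c = (0.164/0.835) × 19.41 = 3.811 mg/L.
Minimum DO = C_s − D_c = 8.16 − 3.811 = 4.349 mg/L.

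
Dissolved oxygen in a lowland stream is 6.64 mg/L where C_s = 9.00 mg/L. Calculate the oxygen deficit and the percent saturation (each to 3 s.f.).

D ≈ 2.36 mg/L; 73.8 % saturation

D = C_s − C = 9.00 − 6.64 = 2.36 mg/L.
% saturation = 6.64/9.00 × 100 = 73.8 %.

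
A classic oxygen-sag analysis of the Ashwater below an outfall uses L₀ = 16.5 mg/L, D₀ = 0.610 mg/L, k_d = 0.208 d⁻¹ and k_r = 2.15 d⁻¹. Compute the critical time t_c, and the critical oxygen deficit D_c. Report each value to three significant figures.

With k_r/k_d = 10.34 and 1 − D₀(k_r−k_d)/(k_d L₀) = 0.6548,
t_c = ln(10.34 × 0.6548) / (2.15 − 0.208) = ln(6.769) / 1.942 = 1.912/1.942 = 0.9847 d.
L(t_c) = L₀ e^(−k_d t_c) = 16.5 × 0.8148 = 13.44 mg/L, and at the critical point k_r D_c = k_d L, so D_c = (0.208/2.15) × 13.44 = 1.301 mg/L.

t_c ≈ 0.985 d; D_c ≈ 1.30 mg/L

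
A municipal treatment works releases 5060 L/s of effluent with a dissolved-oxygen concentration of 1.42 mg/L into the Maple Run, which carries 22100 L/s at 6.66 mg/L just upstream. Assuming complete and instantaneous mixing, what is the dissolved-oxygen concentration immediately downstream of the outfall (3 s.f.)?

Flow-weighted mixing: C = (Q_r C_r + Q_w C_w)/(Q_r + Q_w)
= (22100×6.66 + 5060×1.42)/(22100 + 5060) = 154400/27160 = 5.684 mg/L.

5.68 mg/L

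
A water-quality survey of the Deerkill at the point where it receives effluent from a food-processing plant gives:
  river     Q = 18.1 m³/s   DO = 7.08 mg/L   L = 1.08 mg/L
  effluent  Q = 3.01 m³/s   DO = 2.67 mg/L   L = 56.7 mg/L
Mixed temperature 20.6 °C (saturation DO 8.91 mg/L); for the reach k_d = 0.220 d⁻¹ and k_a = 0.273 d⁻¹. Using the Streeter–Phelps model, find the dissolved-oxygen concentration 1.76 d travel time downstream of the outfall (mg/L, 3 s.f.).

Mixed DO = (18.1×7.08 + 3.01×2.67)/(18.1+3.01) = 136.2/21.11 = 6.451 mg/L.
Mixed L₀ = (18.1×1.08 + 3.01×56.7)/(21.11) = 190.2/21.11 = 9.011 mg/L.
Initial deficit D₀ = C_s − DO₀ = 8.91 − 6.451 = 2.459 mg/L.
D(1.76) = [0.220×9.011/(0.273−0.220)](e^(−0.220×1.76) − e^(−0.273×1.76)) + 2.459 e^(−0.273×1.76)
= 37.40 × (0.6790 − 0.6185) + 2.459 × 0.6185 = 3.782 mg/L.
DO = 8.91 − 3.782 = 5.128 mg/L.

DO ≈ 5.13 mg/L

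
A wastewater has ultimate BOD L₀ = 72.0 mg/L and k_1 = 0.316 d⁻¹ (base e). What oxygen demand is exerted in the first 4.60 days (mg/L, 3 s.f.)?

y ≈ 55.2 mg/L

y_t = L₀(1 − e^(−k_1 t)) = 72.0 × (1 − e^(−0.316×4.60))
= 72.0 × (1 − 0.2337) = 72.0 × 0.7663 = 55.17 mg/L.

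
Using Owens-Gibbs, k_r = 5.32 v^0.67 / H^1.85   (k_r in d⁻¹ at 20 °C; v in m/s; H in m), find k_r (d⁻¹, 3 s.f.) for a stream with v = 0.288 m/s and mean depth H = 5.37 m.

k_r ≈ 0.103 d⁻¹

k_r = 5.32 × 0.288^0.67 / 5.37^1.85 = 5.32 × 0.4343 / 22.41 = 0.1031 d⁻¹.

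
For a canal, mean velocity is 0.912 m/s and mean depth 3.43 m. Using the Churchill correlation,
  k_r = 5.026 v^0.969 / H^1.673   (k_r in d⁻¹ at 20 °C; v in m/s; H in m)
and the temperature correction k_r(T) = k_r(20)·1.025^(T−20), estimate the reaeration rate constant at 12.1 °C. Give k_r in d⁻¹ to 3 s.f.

k_r(20) = 5.026 × 0.912^0.969 / 3.43^1.673 = 5.026 × 0.9146 / 7.862 = 0.5847 d⁻¹.
k_r(12.1) = 0.5847 × 1.025^(12.1−20) = 0.5847 × 0.8228 = 0.4811 d⁻¹.

k_r ≈ 0.481 d⁻¹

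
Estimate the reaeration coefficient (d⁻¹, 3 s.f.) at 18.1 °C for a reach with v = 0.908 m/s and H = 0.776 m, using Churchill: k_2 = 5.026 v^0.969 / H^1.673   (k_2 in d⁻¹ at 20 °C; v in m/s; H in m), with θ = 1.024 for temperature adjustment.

k_2 ≈ 6.69 d⁻¹

k_2(20) = 5.026 × 0.908^0.969 / 0.776^1.673 = 5.026 × 0.9107 / 0.6542 = 6.996 d⁻¹.
k_2(18.1) = 6.996 × 1.024^(18.1−20) = 6.996 × 0.9559 = 6.688 d⁻¹.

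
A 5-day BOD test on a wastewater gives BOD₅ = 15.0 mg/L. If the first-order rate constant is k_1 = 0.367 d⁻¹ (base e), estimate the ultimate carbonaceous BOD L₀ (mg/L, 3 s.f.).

BOD₅ = L₀(1 − e^(−5k_1)) ⇒ L₀ = BOD₅ / (1 − e^(−5×0.367))
= 15.0 / (1 − 0.1596) = 15.0 / 0.8404 = 17.85 mg/L.

L₀ ≈ 17.8 mg/L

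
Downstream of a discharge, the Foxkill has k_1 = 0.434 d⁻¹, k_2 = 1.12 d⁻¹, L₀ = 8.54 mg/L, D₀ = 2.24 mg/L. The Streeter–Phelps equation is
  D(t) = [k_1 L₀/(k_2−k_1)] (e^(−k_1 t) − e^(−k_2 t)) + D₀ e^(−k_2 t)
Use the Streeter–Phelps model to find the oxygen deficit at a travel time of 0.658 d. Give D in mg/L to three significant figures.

k_1 L₀/(k_2−k_1) = 0.434×8.54/(1.12−0.434) = 3.706/0.6860 = 5.403 mg/L.
e^(−k_1 t) = e^(−0.434×0.6580) = 0.7516; e^(−k_2 t) = e^(−1.12×0.6580) = 0.4786.
D = 5.403 × (0.7516 − 0.4786) + 2.24 × 0.4786 = 1.475 + 1.072 = 2.547 mg/L.

D ≈ 2.55 mg/L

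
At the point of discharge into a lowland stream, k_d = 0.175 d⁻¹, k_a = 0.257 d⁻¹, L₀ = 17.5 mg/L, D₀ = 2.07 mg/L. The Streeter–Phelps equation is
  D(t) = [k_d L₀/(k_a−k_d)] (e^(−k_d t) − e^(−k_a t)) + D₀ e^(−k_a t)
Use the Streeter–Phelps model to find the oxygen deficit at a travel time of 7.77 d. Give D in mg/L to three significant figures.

k_d L₀/(k_a−k_d) = 0.175×17.5/(0.257−0.175) = 3.062/0.08200 = 37.35 mg/L.
e^(−k_d t) = e^(−0.175×7.770) = 0.2567; e^(−k_a t) = e^(−0.257×7.770) = 0.1358.
D = 37.35 × (0.2567 − 0.1358) + 2.07 × 0.1358 = 4.518 + 0.2810 = 4.799 mg/L.

D ≈ 4.80 mg/L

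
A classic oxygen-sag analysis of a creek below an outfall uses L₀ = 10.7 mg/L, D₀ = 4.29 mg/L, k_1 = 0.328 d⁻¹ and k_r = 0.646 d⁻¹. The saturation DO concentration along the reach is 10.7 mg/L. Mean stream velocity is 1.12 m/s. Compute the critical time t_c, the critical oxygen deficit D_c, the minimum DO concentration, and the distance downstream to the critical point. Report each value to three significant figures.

With k_r/k_1 = 1.970 and 1 − D₀(k_r−k_1)/(k_1 L₀) = 0.6113,
t_c = ln(1.970 × 0.6113) / (0.646 − 0.328) = ln(1.204) / 0.3180 = 0.1856/0.3180 = 0.5836 d.
L(t_c) = L₀ e^(−k_1 t_c) = 10.7 × 0.8258 = 8.836 mg/L, and at the critical point k_r D_c = k_1 L, so D_c = (0.328/0.646) × 8.836 = 4.486 mg/L.
Minimum DO = C_s − D_c = 10.7 − 4.486 = 6.214 mg/L.
x_c = v t_c = 1.12 m/s × 0.5836 d × 86400 s/d = 56480 m ≈ 56.5 km.

t_c ≈ 0.584 d; D_c ≈ 4.49 mg/L; min DO ≈ 6.21 mg/L; x_c ≈ 56.5 km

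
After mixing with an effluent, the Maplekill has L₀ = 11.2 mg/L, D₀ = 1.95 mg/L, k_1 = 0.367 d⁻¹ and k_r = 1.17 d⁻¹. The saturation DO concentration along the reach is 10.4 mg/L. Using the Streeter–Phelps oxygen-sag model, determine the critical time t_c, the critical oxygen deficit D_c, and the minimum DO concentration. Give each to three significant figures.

t_c ≈ 0.847 d; D_c ≈ 2.57 mg/L; min DO ≈ 7.83 mg/L

At the critical point dD/dt = 0, so k_1 L₀ e^(−k_1 t) = k_r D. Substituting D(t) from the Streeter–Phelps equation and solving for t gives
t_c = ln[(k_r/k_1)(1 − D₀(k_r−k_1)/(k_1 L₀))] / (k_r−k_1).
Here k_r−k_1 = 0.8030 d⁻¹ and 1 − D₀(k_r−k_1)/(k_1 L₀) = 1 − 1.95×0.8030/(0.367×11.2) = 0.6191, so
t_c = ln(3.188 × 0.6191) / 0.8030 = 0.6798 / 0.8030 = 0.8466 d.
D_c = (k_1/k_r) L₀ e^(−k_1 t_c) = (0.367/1.17) × 11.2 × e^(−0.367×0.8466) = 0.3137 × 11.2 × 0.7329 = 2.575 mg/L.
Minimum DO = C_s − D_c = 10.4 − 2.575 = 7.825 mg/L.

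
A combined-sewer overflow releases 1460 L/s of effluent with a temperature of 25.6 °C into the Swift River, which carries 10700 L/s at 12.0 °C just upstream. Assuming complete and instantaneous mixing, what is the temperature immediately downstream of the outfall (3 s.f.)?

13.6 °C

Flow-weighted mixing: C = (Q_r C_r + Q_w C_w)/(Q_r + Q_w)
= (10700×12.0 + 1460×25.6)/(10700 + 1460) = 165800/12160 = 13.63 °C.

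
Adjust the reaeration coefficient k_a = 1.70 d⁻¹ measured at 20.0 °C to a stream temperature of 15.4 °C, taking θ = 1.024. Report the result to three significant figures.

k_a(T₂) = k_a(T₁) · θ^(T₂−T₁) = 1.70 × 1.024^(15.4−20.0)
= 1.70 × 1.024^-4.60 = 1.70 × 0.8966 = 1.524 d⁻¹.

k_a ≈ 1.52 d⁻¹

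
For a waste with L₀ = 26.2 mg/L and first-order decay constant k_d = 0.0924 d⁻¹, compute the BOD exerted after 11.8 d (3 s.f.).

y_t = L₀(1 − e^(−k_d t)) = 26.2 × (1 − e^(−0.0924×11.8))
= 26.2 × (1 − 0.3361) = 26.2 × 0.6639 = 17.39 mg/L.

y ≈ 17.4 mg/L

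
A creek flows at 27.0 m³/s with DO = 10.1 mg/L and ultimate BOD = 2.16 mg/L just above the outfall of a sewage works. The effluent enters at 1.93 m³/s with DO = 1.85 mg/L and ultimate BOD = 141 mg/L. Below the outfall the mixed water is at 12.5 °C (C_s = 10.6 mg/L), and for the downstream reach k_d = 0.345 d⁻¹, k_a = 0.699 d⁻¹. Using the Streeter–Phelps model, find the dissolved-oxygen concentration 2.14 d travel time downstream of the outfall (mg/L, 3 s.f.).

DO ≈ 7.54 mg/L

Mixed DO = (27.0×10.1 + 1.93×1.85)/(27.0+1.93) = 276.3/28.93 = 9.550 mg/L.
Mixed L₀ = (27.0×2.16 + 1.93×141)/(28.93) = 330.4/28.93 = 11.42 mg/L.
Initial deficit D₀ = C_s − DO₀ = 10.6 − 9.550 = 1.050 mg/L.
D(2.14) = [0.345×11.42/(0.699−0.345)](e^(−0.345×2.14) − e^(−0.699×2.14)) + 1.050 e^(−0.699×2.14)
= 11.13 × (0.4779 − 0.2241) + 1.050 × 0.2241 = 3.061 mg/L.
DO = 10.6 − 3.061 = 7.539 mg/L.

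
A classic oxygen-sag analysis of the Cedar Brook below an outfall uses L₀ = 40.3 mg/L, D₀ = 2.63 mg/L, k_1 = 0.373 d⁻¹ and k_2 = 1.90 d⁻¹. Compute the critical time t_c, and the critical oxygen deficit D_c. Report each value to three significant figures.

t_c ≈ 0.863 d; D_c ≈ 5.73 mg/L

t_c = [1/(k_2−k_1)] ln[(k_2/k_1)(1 − D₀(k_2−k_1)/(k_1 L₀))]
= [1/(1.90−0.373)] ln[(1.90/0.373)(1 − 2.63×1.527/(0.373×40.3))]
= (1/1.527) ln[5.094 × 0.7328] = 0.6549 × ln(3.733) = 0.6549 × 1.317 = 0.8626 d.
D_c = (k_1/k_2) L₀ e^(−k_1 t_c) = (0.373/1.90) × 40.3 × e^(−0.373×0.8626) = 0.1963 × 40.3 × 0.7249 = 5.735 mg/L.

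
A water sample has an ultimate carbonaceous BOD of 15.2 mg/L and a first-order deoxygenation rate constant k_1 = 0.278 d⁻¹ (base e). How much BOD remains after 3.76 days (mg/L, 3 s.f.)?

L_t = L₀ e^(−k_1 t) = 15.2 × e^(−0.278×3.76) = 15.2 × 0.3516 = 5.344 mg/L.

L ≈ 5.34 mg/L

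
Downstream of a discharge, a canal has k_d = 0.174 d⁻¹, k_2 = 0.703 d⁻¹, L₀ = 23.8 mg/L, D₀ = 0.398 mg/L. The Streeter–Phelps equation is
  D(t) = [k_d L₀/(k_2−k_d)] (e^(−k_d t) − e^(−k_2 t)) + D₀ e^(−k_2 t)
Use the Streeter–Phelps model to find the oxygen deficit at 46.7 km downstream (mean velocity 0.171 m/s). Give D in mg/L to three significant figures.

Travel time t = x/v = 46.7 km / (0.171 m/s) = 46700 m / 0.171 m/s = 273100 s = 3.161 d.
k_d L₀/(k_2−k_d) = 0.174×23.8/(0.703−0.174) = 4.141/0.5290 = 7.828 mg/L.
e^(−k_d t) = e^(−0.174×3.161) = 0.5770; e^(−k_2 t) = e^(−0.703×3.161) = 0.1084.
D = 7.828 × (0.5770 − 0.1084) + 0.398 × 0.1084 = 3.668 + 0.04314 = 3.711 mg/L.

D ≈ 3.71 mg/L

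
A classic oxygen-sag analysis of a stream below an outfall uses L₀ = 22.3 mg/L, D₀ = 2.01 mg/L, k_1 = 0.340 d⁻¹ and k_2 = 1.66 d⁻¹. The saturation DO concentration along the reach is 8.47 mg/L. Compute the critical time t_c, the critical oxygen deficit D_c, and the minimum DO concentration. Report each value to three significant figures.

With k_2/k_1 = 4.882 and 1 − D₀(k_2−k_1)/(k_1 L₀) = 0.6501,
t_c = ln(4.882 × 0.6501) / (1.66 − 0.340) = ln(3.174) / 1.320 = 1.155/1.320 = 0.8750 d.
D_c = (k_1/k_2) L₀ e^(−k_1 t_c) = (0.340/1.66) × 22.3 × e^(−0.340×0.8750) = 0.2048 × 22.3 × 0.7427 = 3.392 mg/L.
Minimum DO = C_s − D_c = 8.47 − 3.392 = 5.078 mg/L.

t_c ≈ 0.875 d; D_c ≈ 3.39 mg/L; min DO ≈ 5.08 mg/L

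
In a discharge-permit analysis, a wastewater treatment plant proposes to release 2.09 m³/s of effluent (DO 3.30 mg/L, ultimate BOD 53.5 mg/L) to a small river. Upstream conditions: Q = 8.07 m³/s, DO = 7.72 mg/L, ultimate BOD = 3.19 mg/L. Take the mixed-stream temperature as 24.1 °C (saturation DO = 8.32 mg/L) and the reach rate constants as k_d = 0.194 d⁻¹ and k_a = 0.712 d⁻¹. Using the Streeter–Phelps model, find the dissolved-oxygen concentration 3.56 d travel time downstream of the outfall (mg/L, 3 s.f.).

DO ≈ 6.06 mg/L

Mixed DO = (8.07×7.72 + 2.09×3.30)/(8.07+2.09) = 69.20/10.16 = 6.811 mg/L.
Mixed L₀ = (8.07×3.19 + 2.09×53.5)/(10.16) = 137.6/10.16 = 13.54 mg/L.
Initial deficit D₀ = C_s − DO₀ = 8.32 − 6.811 = 1.509 mg/L.
D(3.56) = [0.194×13.54/(0.712−0.194)](e^(−0.194×3.56) − e^(−0.712×3.56)) + 1.509 e^(−0.712×3.56)
= 5.071 × (0.5013 − 0.07928) + 1.509 × 0.07928 = 2.259 mg/L.
DO = 8.32 − 2.259 = 6.061 mg/L.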